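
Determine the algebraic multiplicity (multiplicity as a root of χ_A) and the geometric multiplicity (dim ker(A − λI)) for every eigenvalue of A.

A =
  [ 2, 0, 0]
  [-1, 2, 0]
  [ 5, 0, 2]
λ = 2: alg = 3, geom = 2

Step 1 — factor the characteristic polynomial to read off the algebraic multiplicities:
  χ_A(x) = (x - 2)^3

Step 2 — compute geometric multiplicities via the rank-nullity identity g(λ) = n − rank(A − λI):
  rank(A − (2)·I) = 1, so dim ker(A − (2)·I) = n − 1 = 2

Summary:
  λ = 2: algebraic multiplicity = 3, geometric multiplicity = 2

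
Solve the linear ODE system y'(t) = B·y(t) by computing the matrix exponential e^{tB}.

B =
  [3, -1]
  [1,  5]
e^{tB} =
  [-t*exp(4*t) + exp(4*t), -t*exp(4*t)]
  [t*exp(4*t), t*exp(4*t) + exp(4*t)]

Strategy: write B = P · J · P⁻¹ where J is a Jordan canonical form, so e^{tB} = P · e^{tJ} · P⁻¹, and e^{tJ} can be computed block-by-block.

B has Jordan form
J =
  [4, 1]
  [0, 4]
(up to reordering of blocks).

Per-block formulas:
  For a 2×2 Jordan block J_2(4): exp(t · J_2(4)) = e^(4t)·(I + t·N), where N is the 2×2 nilpotent shift.

After assembling e^{tJ} and conjugating by P, we get:

e^{tB} =
  [-t*exp(4*t) + exp(4*t), -t*exp(4*t)]
  [t*exp(4*t), t*exp(4*t) + exp(4*t)]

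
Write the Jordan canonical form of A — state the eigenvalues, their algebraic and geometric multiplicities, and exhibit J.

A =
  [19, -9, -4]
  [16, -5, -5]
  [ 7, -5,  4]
J_3(6)

The characteristic polynomial is
  det(x·I − A) = x^3 - 18*x^2 + 108*x - 216 = (x - 6)^3

Eigenvalues and multiplicities (the geometric multiplicity of λ is n − rank(A − λI), which equals the number of Jordan blocks for λ):
  λ = 6: algebraic multiplicity = 3, geometric multiplicity = 1

Determining the block sizes for each eigenvalue:
  λ = 6: one block (gm = 1), so the single block has size am = 3 → block sizes [3]

Assembling the blocks gives a Jordan form
J =
  [6, 1, 0]
  [0, 6, 1]
  [0, 0, 6]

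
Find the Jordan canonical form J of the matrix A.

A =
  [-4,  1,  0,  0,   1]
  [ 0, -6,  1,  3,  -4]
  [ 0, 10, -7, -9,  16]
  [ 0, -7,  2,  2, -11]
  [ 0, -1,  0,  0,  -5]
J_3(-4) ⊕ J_1(-4) ⊕ J_1(-4)

The characteristic polynomial is
  det(x·I − A) = x^5 + 20*x^4 + 160*x^3 + 640*x^2 + 1280*x + 1024 = (x + 4)^5

Eigenvalues and multiplicities (the geometric multiplicity of λ is n − rank(A − λI), which equals the number of Jordan blocks for λ):
  λ = -4: algebraic multiplicity = 5, geometric multiplicity = 3

Determining the block sizes for each eigenvalue:
  λ = -4: with am = 5 and gm = 3, the partition is not yet determined (e.g. several partitions of 5 into 3 parts exist). Let N = A − (-4)·I. Computing rank(N^1) = 2, rank(N^2) = 1, rank(N^3) = 0; the number of blocks of size ≥ j is rank(N^{j−1}) − rank(N^j), giving [3, 1, 1]. So we have 1 block(s) of size 3, 2 block(s) of size 1 → block sizes [3, 1, 1]

Assembling the blocks gives a Jordan form
J =
  [-4,  1,  0,  0,  0]
  [ 0, -4,  1,  0,  0]
  [ 0,  0, -4,  0,  0]
  [ 0,  0,  0, -4,  0]
  [ 0,  0,  0,  0, -4]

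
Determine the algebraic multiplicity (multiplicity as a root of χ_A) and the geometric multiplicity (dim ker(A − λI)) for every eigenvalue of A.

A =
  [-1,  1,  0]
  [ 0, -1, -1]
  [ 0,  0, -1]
λ = -1: alg = 3, geom = 1

Step 1 — factor the characteristic polynomial to read off the algebraic multiplicities:
  χ_A(x) = (x + 1)^3

Step 2 — compute geometric multiplicities via the rank-nullity identity g(λ) = n − rank(A − λI):
  rank(A − (-1)·I) = 2, so dim ker(A − (-1)·I) = n − 2 = 1

Summary:
  λ = -1: algebraic multiplicity = 3, geometric multiplicity = 1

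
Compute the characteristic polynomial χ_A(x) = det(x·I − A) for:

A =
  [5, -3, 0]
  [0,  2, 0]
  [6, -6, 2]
x^3 - 9*x^2 + 24*x - 20

Expanding det(x·I − A) (e.g. by cofactor expansion or by noting that A is similar to its Jordan form J, which has the same characteristic polynomial as A) gives
  χ_A(x) = x^3 - 9*x^2 + 24*x - 20
which factors as (x - 5)*(x - 2)^2. The eigenvalues (with algebraic multiplicities) are λ = 2 with multiplicity 2, λ = 5 with multiplicity 1.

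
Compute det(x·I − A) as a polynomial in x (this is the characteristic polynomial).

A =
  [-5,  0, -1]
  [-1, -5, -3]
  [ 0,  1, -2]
x^3 + 12*x^2 + 48*x + 64

Expanding det(x·I − A) (e.g. by cofactor expansion or by noting that A is similar to its Jordan form J, which has the same characteristic polynomial as A) gives
  χ_A(x) = x^3 + 12*x^2 + 48*x + 64
which factors as (x + 4)^3. The eigenvalues (with algebraic multiplicities) are λ = -4 with multiplicity 3.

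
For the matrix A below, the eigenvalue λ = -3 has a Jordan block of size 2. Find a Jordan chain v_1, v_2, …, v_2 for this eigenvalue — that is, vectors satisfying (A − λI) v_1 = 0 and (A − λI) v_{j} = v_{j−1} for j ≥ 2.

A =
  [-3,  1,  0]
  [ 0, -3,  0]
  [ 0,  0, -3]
A Jordan chain for λ = -3 of length 2:
v_1 = (1, 0, 0)ᵀ
v_2 = (0, 1, 0)ᵀ

Let N = A − (-3)·I. We want v_2 with N^2 v_2 = 0 but N^1 v_2 ≠ 0; then v_{j-1} := N · v_j for j = 2, …, 2.

Pick v_2 = (0, 1, 0)ᵀ.
Then v_1 = N · v_2 = (1, 0, 0)ᵀ.

Sanity check: (A − (-3)·I) v_1 = (0, 0, 0)ᵀ = 0. ✓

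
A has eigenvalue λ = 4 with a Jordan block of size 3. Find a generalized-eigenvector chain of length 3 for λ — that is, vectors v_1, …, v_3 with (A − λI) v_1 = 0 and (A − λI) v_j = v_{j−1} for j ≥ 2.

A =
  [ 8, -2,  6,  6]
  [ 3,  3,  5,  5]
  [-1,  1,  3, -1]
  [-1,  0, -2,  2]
A Jordan chain for λ = 4 of length 3:
v_1 = (-2, -1, 1, 0)ᵀ
v_2 = (4, 3, -1, -1)ᵀ
v_3 = (1, 0, 0, 0)ᵀ

Let N = A − (4)·I. We want v_3 with N^3 v_3 = 0 but N^2 v_3 ≠ 0; then v_{j-1} := N · v_j for j = 3, …, 2.

Pick v_3 = (1, 0, 0, 0)ᵀ.
Then v_2 = N · v_3 = (4, 3, -1, -1)ᵀ.
Then v_1 = N · v_2 = (-2, -1, 1, 0)ᵀ.

Sanity check: (A − (4)·I) v_1 = (0, 0, 0, 0)ᵀ = 0. ✓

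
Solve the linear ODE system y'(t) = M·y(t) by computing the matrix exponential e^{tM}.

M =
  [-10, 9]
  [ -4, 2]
e^{tM} =
  [-6*t*exp(-4*t) + exp(-4*t), 9*t*exp(-4*t)]
  [-4*t*exp(-4*t), 6*t*exp(-4*t) + exp(-4*t)]

Strategy: write M = P · J · P⁻¹ where J is a Jordan canonical form, so e^{tM} = P · e^{tJ} · P⁻¹, and e^{tJ} can be computed block-by-block.

M has Jordan form
J =
  [-4,  1]
  [ 0, -4]
(up to reordering of blocks).

Per-block formulas:
  For a 2×2 Jordan block J_2(-4): exp(t · J_2(-4)) = e^(-4t)·(I + t·N), where N is the 2×2 nilpotent shift.

After assembling e^{tJ} and conjugating by P, we get:

e^{tM} =
  [-6*t*exp(-4*t) + exp(-4*t), 9*t*exp(-4*t)]
  [-4*t*exp(-4*t), 6*t*exp(-4*t) + exp(-4*t)]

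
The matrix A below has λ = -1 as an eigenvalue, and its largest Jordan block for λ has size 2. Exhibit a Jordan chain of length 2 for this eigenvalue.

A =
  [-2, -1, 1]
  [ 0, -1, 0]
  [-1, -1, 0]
A Jordan chain for λ = -1 of length 2:
v_1 = (-1, 0, -1)ᵀ
v_2 = (1, 0, 0)ᵀ

Let N = A − (-1)·I. We want v_2 with N^2 v_2 = 0 but N^1 v_2 ≠ 0; then v_{j-1} := N · v_j for j = 2, …, 2.

Pick v_2 = (1, 0, 0)ᵀ.
Then v_1 = N · v_2 = (-1, 0, -1)ᵀ.

Sanity check: (A − (-1)·I) v_1 = (0, 0, 0)ᵀ = 0. ✓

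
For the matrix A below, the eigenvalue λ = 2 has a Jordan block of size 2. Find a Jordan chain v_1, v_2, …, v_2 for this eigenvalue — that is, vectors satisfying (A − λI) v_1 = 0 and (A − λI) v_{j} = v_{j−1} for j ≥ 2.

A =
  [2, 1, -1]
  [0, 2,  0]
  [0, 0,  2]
A Jordan chain for λ = 2 of length 2:
v_1 = (1, 0, 0)ᵀ
v_2 = (0, 1, 0)ᵀ

Let N = A − (2)·I. We want v_2 with N^2 v_2 = 0 but N^1 v_2 ≠ 0; then v_{j-1} := N · v_j for j = 2, …, 2.

Pick v_2 = (0, 1, 0)ᵀ.
Then v_1 = N · v_2 = (1, 0, 0)ᵀ.

Sanity check: (A − (2)·I) v_1 = (0, 0, 0)ᵀ = 0. ✓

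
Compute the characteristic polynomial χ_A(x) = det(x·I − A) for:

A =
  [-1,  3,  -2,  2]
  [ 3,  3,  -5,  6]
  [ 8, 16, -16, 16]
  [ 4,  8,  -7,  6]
x^4 + 8*x^3 + 24*x^2 + 32*x + 16

Expanding det(x·I − A) (e.g. by cofactor expansion or by noting that A is similar to its Jordan form J, which has the same characteristic polynomial as A) gives
  χ_A(x) = x^4 + 8*x^3 + 24*x^2 + 32*x + 16
which factors as (x + 2)^4. The eigenvalues (with algebraic multiplicities) are λ = -2 with multiplicity 4.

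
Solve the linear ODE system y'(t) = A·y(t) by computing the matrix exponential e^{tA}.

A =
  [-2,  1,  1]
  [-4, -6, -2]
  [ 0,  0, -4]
e^{tA} =
  [2*t*exp(-4*t) + exp(-4*t), t*exp(-4*t), t*exp(-4*t)]
  [-4*t*exp(-4*t), -2*t*exp(-4*t) + exp(-4*t), -2*t*exp(-4*t)]
  [0, 0, exp(-4*t)]

Strategy: write A = P · J · P⁻¹ where J is a Jordan canonical form, so e^{tA} = P · e^{tJ} · P⁻¹, and e^{tJ} can be computed block-by-block.

A has Jordan form
J =
  [-4,  1,  0]
  [ 0, -4,  0]
  [ 0,  0, -4]
(up to reordering of blocks).

Per-block formulas:
  For a 1×1 block at λ = -4: exp(t · [-4]) = [e^(-4t)].
  For a 2×2 Jordan block J_2(-4): exp(t · J_2(-4)) = e^(-4t)·(I + t·N), where N is the 2×2 nilpotent shift.

After assembling e^{tJ} and conjugating by P, we get:

e^{tA} =
  [2*t*exp(-4*t) + exp(-4*t), t*exp(-4*t), t*exp(-4*t)]
  [-4*t*exp(-4*t), -2*t*exp(-4*t) + exp(-4*t), -2*t*exp(-4*t)]
  [0, 0, exp(-4*t)]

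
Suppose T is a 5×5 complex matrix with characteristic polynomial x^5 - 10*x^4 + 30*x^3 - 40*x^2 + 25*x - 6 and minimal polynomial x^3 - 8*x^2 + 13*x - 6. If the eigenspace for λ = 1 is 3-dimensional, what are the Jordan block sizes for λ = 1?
Block sizes for λ = 1: [2, 1, 1]

Step 1 — from the characteristic polynomial, algebraic multiplicity of λ = 1 is 4. From dim ker(T − (1)·I) = 3, there are exactly 3 Jordan blocks for λ = 1.
Step 2 — from the minimal polynomial, the factor (x − 1)^2 tells us the largest block for λ = 1 has size 2.
Step 3 — with total size 4, 3 blocks, and largest block 2, the block sizes (in nonincreasing order) are [2, 1, 1].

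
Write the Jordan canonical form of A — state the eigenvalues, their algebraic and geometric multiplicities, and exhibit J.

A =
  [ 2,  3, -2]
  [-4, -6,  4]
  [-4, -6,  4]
J_2(0) ⊕ J_1(0)

The characteristic polynomial is
  det(x·I − A) = x^3

Eigenvalues and multiplicities (the geometric multiplicity of λ is n − rank(A − λI), which equals the number of Jordan blocks for λ):
  λ = 0: algebraic multiplicity = 3, geometric multiplicity = 2

Determining the block sizes for each eigenvalue:
  λ = 0: 2 blocks summing to 3 forces exactly one block of size 2 and the rest size 1 → block sizes [2, 1]

Assembling the blocks gives a Jordan form
J =
  [0, 1, 0]
  [0, 0, 0]
  [0, 0, 0]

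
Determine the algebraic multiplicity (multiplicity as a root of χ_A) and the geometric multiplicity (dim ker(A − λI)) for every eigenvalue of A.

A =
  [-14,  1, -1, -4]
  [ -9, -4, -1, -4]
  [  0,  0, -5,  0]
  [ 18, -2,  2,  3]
λ = -5: alg = 4, geom = 3

Step 1 — factor the characteristic polynomial to read off the algebraic multiplicities:
  χ_A(x) = (x + 5)^4

Step 2 — compute geometric multiplicities via the rank-nullity identity g(λ) = n − rank(A − λI):
  rank(A − (-5)·I) = 1, so dim ker(A − (-5)·I) = n − 1 = 3

Summary:
  λ = -5: algebraic multiplicity = 4, geometric multiplicity = 3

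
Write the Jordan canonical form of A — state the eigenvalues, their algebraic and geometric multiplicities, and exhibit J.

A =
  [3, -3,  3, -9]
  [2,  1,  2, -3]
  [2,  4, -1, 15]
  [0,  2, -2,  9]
J_2(3) ⊕ J_2(3)

The characteristic polynomial is
  det(x·I − A) = x^4 - 12*x^3 + 54*x^2 - 108*x + 81 = (x - 3)^4

Eigenvalues and multiplicities (the geometric multiplicity of λ is n − rank(A − λI), which equals the number of Jordan blocks for λ):
  λ = 3: algebraic multiplicity = 4, geometric multiplicity = 2

Determining the block sizes for each eigenvalue:
  λ = 3: with am = 4 and gm = 2, the partition is not yet determined (e.g. several partitions of 4 into 2 parts exist). Let N = A − (3)·I. Computing rank(N^1) = 2, rank(N^2) = 0; the number of blocks of size ≥ j is rank(N^{j−1}) − rank(N^j), giving [2, 2]. So we have 2 block(s) of size 2 → block sizes [2, 2]

Assembling the blocks gives a Jordan form
J =
  [3, 1, 0, 0]
  [0, 3, 0, 0]
  [0, 0, 3, 1]
  [0, 0, 0, 3]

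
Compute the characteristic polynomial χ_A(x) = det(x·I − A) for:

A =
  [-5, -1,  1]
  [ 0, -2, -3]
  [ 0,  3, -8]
x^3 + 15*x^2 + 75*x + 125

Expanding det(x·I − A) (e.g. by cofactor expansion or by noting that A is similar to its Jordan form J, which has the same characteristic polynomial as A) gives
  χ_A(x) = x^3 + 15*x^2 + 75*x + 125
which factors as (x + 5)^3. The eigenvalues (with algebraic multiplicities) are λ = -5 with multiplicity 3.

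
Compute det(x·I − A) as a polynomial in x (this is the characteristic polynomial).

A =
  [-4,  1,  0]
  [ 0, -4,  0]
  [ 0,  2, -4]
x^3 + 12*x^2 + 48*x + 64

Expanding det(x·I − A) (e.g. by cofactor expansion or by noting that A is similar to its Jordan form J, which has the same characteristic polynomial as A) gives
  χ_A(x) = x^3 + 12*x^2 + 48*x + 64
which factors as (x + 4)^3. The eigenvalues (with algebraic multiplicities) are λ = -4 with multiplicity 3.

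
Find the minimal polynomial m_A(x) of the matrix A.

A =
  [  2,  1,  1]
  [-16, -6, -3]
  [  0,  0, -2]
x^3 + 6*x^2 + 12*x + 8

The characteristic polynomial is χ_A(x) = (x + 2)^3, so the eigenvalues are known. The minimal polynomial is
  m_A(x) = Π_λ (x − λ)^{k_λ}
where k_λ is the size of the *largest* Jordan block for λ (equivalently, the smallest k with (A − λI)^k v = 0 for every generalised eigenvector v of λ).

  λ = -2: largest Jordan block has size 3, contributing (x + 2)^3

So m_A(x) = (x + 2)^3 = x^3 + 6*x^2 + 12*x + 8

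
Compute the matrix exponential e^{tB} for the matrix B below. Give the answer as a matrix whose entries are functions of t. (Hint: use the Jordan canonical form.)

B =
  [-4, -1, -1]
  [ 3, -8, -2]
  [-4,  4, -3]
e^{tB} =
  [t^2*exp(-5*t) + t*exp(-5*t) + exp(-5*t), -t^2*exp(-5*t) - t*exp(-5*t), -t^2*exp(-5*t)/2 - t*exp(-5*t)]
  [t^2*exp(-5*t) + 3*t*exp(-5*t), -t^2*exp(-5*t) - 3*t*exp(-5*t) + exp(-5*t), -t^2*exp(-5*t)/2 - 2*t*exp(-5*t)]
  [-4*t*exp(-5*t), 4*t*exp(-5*t), 2*t*exp(-5*t) + exp(-5*t)]

Strategy: write B = P · J · P⁻¹ where J is a Jordan canonical form, so e^{tB} = P · e^{tJ} · P⁻¹, and e^{tJ} can be computed block-by-block.

B has Jordan form
J =
  [-5,  1,  0]
  [ 0, -5,  1]
  [ 0,  0, -5]
(up to reordering of blocks).

Per-block formulas:
  For a 3×3 Jordan block J_3(-5): exp(t · J_3(-5)) = e^(-5t)·(I + t·N + (t^2/2)·N^2), where N is the 3×3 nilpotent shift.

After assembling e^{tJ} and conjugating by P, we get:

e^{tB} =
  [t^2*exp(-5*t) + t*exp(-5*t) + exp(-5*t), -t^2*exp(-5*t) - t*exp(-5*t), -t^2*exp(-5*t)/2 - t*exp(-5*t)]
  [t^2*exp(-5*t) + 3*t*exp(-5*t), -t^2*exp(-5*t) - 3*t*exp(-5*t) + exp(-5*t), -t^2*exp(-5*t)/2 - 2*t*exp(-5*t)]
  [-4*t*exp(-5*t), 4*t*exp(-5*t), 2*t*exp(-5*t) + exp(-5*t)]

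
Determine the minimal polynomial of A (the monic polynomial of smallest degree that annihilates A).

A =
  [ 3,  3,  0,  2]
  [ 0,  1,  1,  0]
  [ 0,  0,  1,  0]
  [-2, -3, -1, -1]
x^3 - 3*x^2 + 3*x - 1

The characteristic polynomial is χ_A(x) = (x - 1)^4, so the eigenvalues are known. The minimal polynomial is
  m_A(x) = Π_λ (x − λ)^{k_λ}
where k_λ is the size of the *largest* Jordan block for λ (equivalently, the smallest k with (A − λI)^k v = 0 for every generalised eigenvector v of λ).

  λ = 1: largest Jordan block has size 3, contributing (x − 1)^3

So m_A(x) = (x - 1)^3 = x^3 - 3*x^2 + 3*x - 1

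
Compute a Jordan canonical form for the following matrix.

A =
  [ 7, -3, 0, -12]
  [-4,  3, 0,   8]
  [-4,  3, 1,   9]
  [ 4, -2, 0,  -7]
J_2(1) ⊕ J_2(1)

The characteristic polynomial is
  det(x·I − A) = x^4 - 4*x^3 + 6*x^2 - 4*x + 1 = (x - 1)^4

Eigenvalues and multiplicities (the geometric multiplicity of λ is n − rank(A − λI), which equals the number of Jordan blocks for λ):
  λ = 1: algebraic multiplicity = 4, geometric multiplicity = 2

Determining the block sizes for each eigenvalue:
  λ = 1: with am = 4 and gm = 2, the partition is not yet determined (e.g. several partitions of 4 into 2 parts exist). Let N = A − (1)·I. Computing rank(N^1) = 2, rank(N^2) = 0; the number of blocks of size ≥ j is rank(N^{j−1}) − rank(N^j), giving [2, 2]. So we have 2 block(s) of size 2 → block sizes [2, 2]

Assembling the blocks gives a Jordan form
J =
  [1, 1, 0, 0]
  [0, 1, 0, 0]
  [0, 0, 1, 1]
  [0, 0, 0, 1]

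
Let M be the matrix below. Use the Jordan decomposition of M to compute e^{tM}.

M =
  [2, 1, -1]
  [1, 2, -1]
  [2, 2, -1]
e^{tM} =
  [t*exp(t) + exp(t), t*exp(t), -t*exp(t)]
  [t*exp(t), t*exp(t) + exp(t), -t*exp(t)]
  [2*t*exp(t), 2*t*exp(t), -2*t*exp(t) + exp(t)]

Strategy: write M = P · J · P⁻¹ where J is a Jordan canonical form, so e^{tM} = P · e^{tJ} · P⁻¹, and e^{tJ} can be computed block-by-block.

M has Jordan form
J =
  [1, 1, 0]
  [0, 1, 0]
  [0, 0, 1]
(up to reordering of blocks).

Per-block formulas:
  For a 1×1 block at λ = 1: exp(t · [1]) = [e^(1t)].
  For a 2×2 Jordan block J_2(1): exp(t · J_2(1)) = e^(1t)·(I + t·N), where N is the 2×2 nilpotent shift.

After assembling e^{tJ} and conjugating by P, we get:

e^{tM} =
  [t*exp(t) + exp(t), t*exp(t), -t*exp(t)]
  [t*exp(t), t*exp(t) + exp(t), -t*exp(t)]
  [2*t*exp(t), 2*t*exp(t), -2*t*exp(t) + exp(t)]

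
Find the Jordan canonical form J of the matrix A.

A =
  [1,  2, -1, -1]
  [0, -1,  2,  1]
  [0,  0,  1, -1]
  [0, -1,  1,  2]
J_1(0) ⊕ J_3(1)

The characteristic polynomial is
  det(x·I − A) = x^4 - 3*x^3 + 3*x^2 - x = x*(x - 1)^3

Eigenvalues and multiplicities (the geometric multiplicity of λ is n − rank(A − λI), which equals the number of Jordan blocks for λ):
  λ = 0: algebraic multiplicity = 1, geometric multiplicity = 1
  λ = 1: algebraic multiplicity = 3, geometric multiplicity = 1

Determining the block sizes for each eigenvalue:
  λ = 0: one block (gm = 1), so the single block has size am = 1 → block sizes [1]
  λ = 1: one block (gm = 1), so the single block has size am = 3 → block sizes [3]

Assembling the blocks gives a Jordan form
J =
  [0, 0, 0, 0]
  [0, 1, 1, 0]
  [0, 0, 1, 1]
  [0, 0, 0, 1]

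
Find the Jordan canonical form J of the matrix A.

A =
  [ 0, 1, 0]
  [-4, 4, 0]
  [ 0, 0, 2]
J_2(2) ⊕ J_1(2)

The characteristic polynomial is
  det(x·I − A) = x^3 - 6*x^2 + 12*x - 8 = (x - 2)^3

Eigenvalues and multiplicities (the geometric multiplicity of λ is n − rank(A − λI), which equals the number of Jordan blocks for λ):
  λ = 2: algebraic multiplicity = 3, geometric multiplicity = 2

Determining the block sizes for each eigenvalue:
  λ = 2: 2 blocks summing to 3 forces exactly one block of size 2 and the rest size 1 → block sizes [2, 1]

Assembling the blocks gives a Jordan form
J =
  [2, 1, 0]
  [0, 2, 0]
  [0, 0, 2]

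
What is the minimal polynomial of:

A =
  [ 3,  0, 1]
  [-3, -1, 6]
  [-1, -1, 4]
x^3 - 6*x^2 + 12*x - 8

The characteristic polynomial is χ_A(x) = (x - 2)^3, so the eigenvalues are known. The minimal polynomial is
  m_A(x) = Π_λ (x − λ)^{k_λ}
where k_λ is the size of the *largest* Jordan block for λ (equivalently, the smallest k with (A − λI)^k v = 0 for every generalised eigenvector v of λ).

  λ = 2: largest Jordan block has size 3, contributing (x − 2)^3

So m_A(x) = (x - 2)^3 = x^3 - 6*x^2 + 12*x - 8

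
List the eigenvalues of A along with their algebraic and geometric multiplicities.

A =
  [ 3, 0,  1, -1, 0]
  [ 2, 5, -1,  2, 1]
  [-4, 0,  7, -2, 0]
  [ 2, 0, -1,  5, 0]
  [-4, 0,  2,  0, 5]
λ = 5: alg = 5, geom = 2

Step 1 — factor the characteristic polynomial to read off the algebraic multiplicities:
  χ_A(x) = (x - 5)^5

Step 2 — compute geometric multiplicities via the rank-nullity identity g(λ) = n − rank(A − λI):
  rank(A − (5)·I) = 3, so dim ker(A − (5)·I) = n − 3 = 2

Summary:
  λ = 5: algebraic multiplicity = 5, geometric multiplicity = 2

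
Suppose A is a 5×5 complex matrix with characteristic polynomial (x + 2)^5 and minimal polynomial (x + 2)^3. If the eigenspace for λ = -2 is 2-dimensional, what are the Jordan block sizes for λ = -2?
Block sizes for λ = -2: [3, 2]

Step 1 — from the characteristic polynomial, algebraic multiplicity of λ = -2 is 5. From dim ker(A − (-2)·I) = 2, there are exactly 2 Jordan blocks for λ = -2.
Step 2 — from the minimal polynomial, the factor (x + 2)^3 tells us the largest block for λ = -2 has size 3.
Step 3 — with total size 5, 2 blocks, and largest block 3, the block sizes (in nonincreasing order) are [3, 2].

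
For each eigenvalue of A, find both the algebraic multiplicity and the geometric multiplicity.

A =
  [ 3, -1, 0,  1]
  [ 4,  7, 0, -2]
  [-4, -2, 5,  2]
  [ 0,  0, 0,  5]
λ = 5: alg = 4, geom = 3

Step 1 — factor the characteristic polynomial to read off the algebraic multiplicities:
  χ_A(x) = (x - 5)^4

Step 2 — compute geometric multiplicities via the rank-nullity identity g(λ) = n − rank(A − λI):
  rank(A − (5)·I) = 1, so dim ker(A − (5)·I) = n − 1 = 3

Summary:
  λ = 5: algebraic multiplicity = 4, geometric multiplicity = 3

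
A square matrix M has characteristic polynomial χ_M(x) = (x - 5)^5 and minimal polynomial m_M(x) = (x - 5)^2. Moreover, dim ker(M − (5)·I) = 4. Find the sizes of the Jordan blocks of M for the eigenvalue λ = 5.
Block sizes for λ = 5: [2, 1, 1, 1]

Step 1 — from the characteristic polynomial, algebraic multiplicity of λ = 5 is 5. From dim ker(M − (5)·I) = 4, there are exactly 4 Jordan blocks for λ = 5.
Step 2 — from the minimal polynomial, the factor (x − 5)^2 tells us the largest block for λ = 5 has size 2.
Step 3 — with total size 5, 4 blocks, and largest block 2, the block sizes (in nonincreasing order) are [2, 1, 1, 1].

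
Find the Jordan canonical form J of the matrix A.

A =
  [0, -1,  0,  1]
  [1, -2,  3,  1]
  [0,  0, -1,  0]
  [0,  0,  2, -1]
J_3(-1) ⊕ J_1(-1)

The characteristic polynomial is
  det(x·I − A) = x^4 + 4*x^3 + 6*x^2 + 4*x + 1 = (x + 1)^4

Eigenvalues and multiplicities (the geometric multiplicity of λ is n − rank(A − λI), which equals the number of Jordan blocks for λ):
  λ = -1: algebraic multiplicity = 4, geometric multiplicity = 2

Determining the block sizes for each eigenvalue:
  λ = -1: with am = 4 and gm = 2, the partition is not yet determined (e.g. several partitions of 4 into 2 parts exist). Let N = A − (-1)·I. Computing rank(N^1) = 2, rank(N^2) = 1, rank(N^3) = 0; the number of blocks of size ≥ j is rank(N^{j−1}) − rank(N^j), giving [2, 1, 1]. So we have 1 block(s) of size 3, 1 block(s) of size 1 → block sizes [3, 1]

Assembling the blocks gives a Jordan form
J =
  [-1,  1,  0,  0]
  [ 0, -1,  1,  0]
  [ 0,  0, -1,  0]
  [ 0,  0,  0, -1]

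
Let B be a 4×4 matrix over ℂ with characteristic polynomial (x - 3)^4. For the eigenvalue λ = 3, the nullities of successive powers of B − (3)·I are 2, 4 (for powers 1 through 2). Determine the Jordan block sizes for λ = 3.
Block sizes for λ = 3: [2, 2]

From the dimensions of kernels of powers, the number of Jordan blocks of size at least j is d_j − d_{j−1} where d_j = dim ker(N^j) (with d_0 = 0). Computing the differences gives [2, 2].
The number of blocks of size exactly k is (#blocks of size ≥ k) − (#blocks of size ≥ k + 1), so the partition is: 2 block(s) of size 2.
In nonincreasing order the block sizes are [2, 2].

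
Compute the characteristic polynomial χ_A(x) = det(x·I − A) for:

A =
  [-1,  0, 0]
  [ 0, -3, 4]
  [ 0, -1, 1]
x^3 + 3*x^2 + 3*x + 1

Expanding det(x·I − A) (e.g. by cofactor expansion or by noting that A is similar to its Jordan form J, which has the same characteristic polynomial as A) gives
  χ_A(x) = x^3 + 3*x^2 + 3*x + 1
which factors as (x + 1)^3. The eigenvalues (with algebraic multiplicities) are λ = -1 with multiplicity 3.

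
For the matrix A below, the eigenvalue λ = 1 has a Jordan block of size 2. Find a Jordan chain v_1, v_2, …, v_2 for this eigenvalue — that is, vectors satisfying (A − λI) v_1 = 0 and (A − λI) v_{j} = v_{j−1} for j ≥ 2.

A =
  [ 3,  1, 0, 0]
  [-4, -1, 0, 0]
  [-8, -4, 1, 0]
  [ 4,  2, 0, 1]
A Jordan chain for λ = 1 of length 2:
v_1 = (2, -4, -8, 4)ᵀ
v_2 = (1, 0, 0, 0)ᵀ

Let N = A − (1)·I. We want v_2 with N^2 v_2 = 0 but N^1 v_2 ≠ 0; then v_{j-1} := N · v_j for j = 2, …, 2.

Pick v_2 = (1, 0, 0, 0)ᵀ.
Then v_1 = N · v_2 = (2, -4, -8, 4)ᵀ.

Sanity check: (A − (1)·I) v_1 = (0, 0, 0, 0)ᵀ = 0. ✓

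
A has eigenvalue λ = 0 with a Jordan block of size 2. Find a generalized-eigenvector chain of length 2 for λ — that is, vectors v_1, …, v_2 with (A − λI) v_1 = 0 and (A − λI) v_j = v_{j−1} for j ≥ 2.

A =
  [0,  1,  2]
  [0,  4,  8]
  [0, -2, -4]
A Jordan chain for λ = 0 of length 2:
v_1 = (1, 4, -2)ᵀ
v_2 = (0, 1, 0)ᵀ

Let N = A − (0)·I. We want v_2 with N^2 v_2 = 0 but N^1 v_2 ≠ 0; then v_{j-1} := N · v_j for j = 2, …, 2.

Pick v_2 = (0, 1, 0)ᵀ.
Then v_1 = N · v_2 = (1, 4, -2)ᵀ.

Sanity check: (A − (0)·I) v_1 = (0, 0, 0)ᵀ = 0. ✓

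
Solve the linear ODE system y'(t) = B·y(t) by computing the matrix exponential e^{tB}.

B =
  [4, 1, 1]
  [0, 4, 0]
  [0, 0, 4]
e^{tB} =
  [exp(4*t), t*exp(4*t), t*exp(4*t)]
  [0, exp(4*t), 0]
  [0, 0, exp(4*t)]

Strategy: write B = P · J · P⁻¹ where J is a Jordan canonical form, so e^{tB} = P · e^{tJ} · P⁻¹, and e^{tJ} can be computed block-by-block.

B has Jordan form
J =
  [4, 1, 0]
  [0, 4, 0]
  [0, 0, 4]
(up to reordering of blocks).

Per-block formulas:
  For a 1×1 block at λ = 4: exp(t · [4]) = [e^(4t)].
  For a 2×2 Jordan block J_2(4): exp(t · J_2(4)) = e^(4t)·(I + t·N), where N is the 2×2 nilpotent shift.

After assembling e^{tJ} and conjugating by P, we get:

e^{tB} =
  [exp(4*t), t*exp(4*t), t*exp(4*t)]
  [0, exp(4*t), 0]
  [0, 0, exp(4*t)]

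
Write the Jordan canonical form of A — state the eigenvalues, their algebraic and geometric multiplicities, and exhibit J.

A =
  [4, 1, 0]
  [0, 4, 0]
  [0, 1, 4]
J_2(4) ⊕ J_1(4)

The characteristic polynomial is
  det(x·I − A) = x^3 - 12*x^2 + 48*x - 64 = (x - 4)^3

Eigenvalues and multiplicities (the geometric multiplicity of λ is n − rank(A − λI), which equals the number of Jordan blocks for λ):
  λ = 4: algebraic multiplicity = 3, geometric multiplicity = 2

Determining the block sizes for each eigenvalue:
  λ = 4: 2 blocks summing to 3 forces exactly one block of size 2 and the rest size 1 → block sizes [2, 1]

Assembling the blocks gives a Jordan form
J =
  [4, 1, 0]
  [0, 4, 0]
  [0, 0, 4]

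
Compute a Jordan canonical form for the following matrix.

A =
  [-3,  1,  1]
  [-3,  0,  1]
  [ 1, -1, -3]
J_3(-2)

The characteristic polynomial is
  det(x·I − A) = x^3 + 6*x^2 + 12*x + 8 = (x + 2)^3

Eigenvalues and multiplicities (the geometric multiplicity of λ is n − rank(A − λI), which equals the number of Jordan blocks for λ):
  λ = -2: algebraic multiplicity = 3, geometric multiplicity = 1

Determining the block sizes for each eigenvalue:
  λ = -2: one block (gm = 1), so the single block has size am = 3 → block sizes [3]

Assembling the blocks gives a Jordan form
J =
  [-2,  1,  0]
  [ 0, -2,  1]
  [ 0,  0, -2]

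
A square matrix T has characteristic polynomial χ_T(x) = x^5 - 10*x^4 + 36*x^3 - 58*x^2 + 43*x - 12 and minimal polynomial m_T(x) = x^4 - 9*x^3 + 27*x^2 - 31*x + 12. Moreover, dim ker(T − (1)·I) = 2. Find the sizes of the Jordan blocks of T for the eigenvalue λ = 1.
Block sizes for λ = 1: [2, 1]

Step 1 — from the characteristic polynomial, algebraic multiplicity of λ = 1 is 3. From dim ker(T − (1)·I) = 2, there are exactly 2 Jordan blocks for λ = 1.
Step 2 — from the minimal polynomial, the factor (x − 1)^2 tells us the largest block for λ = 1 has size 2.
Step 3 — with total size 3, 2 blocks, and largest block 2, the block sizes (in nonincreasing order) are [2, 1].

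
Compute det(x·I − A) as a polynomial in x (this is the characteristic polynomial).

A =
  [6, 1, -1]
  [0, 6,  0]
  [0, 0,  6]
x^3 - 18*x^2 + 108*x - 216

Expanding det(x·I − A) (e.g. by cofactor expansion or by noting that A is similar to its Jordan form J, which has the same characteristic polynomial as A) gives
  χ_A(x) = x^3 - 18*x^2 + 108*x - 216
which factors as (x - 6)^3. The eigenvalues (with algebraic multiplicities) are λ = 6 with multiplicity 3.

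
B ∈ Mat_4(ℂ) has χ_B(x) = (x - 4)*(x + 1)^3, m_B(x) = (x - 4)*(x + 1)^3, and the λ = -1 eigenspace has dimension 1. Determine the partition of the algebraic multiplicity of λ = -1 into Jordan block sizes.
Block sizes for λ = -1: [3]

Step 1 — from the characteristic polynomial, algebraic multiplicity of λ = -1 is 3. From dim ker(B − (-1)·I) = 1, there are exactly 1 Jordan blocks for λ = -1.
Step 2 — from the minimal polynomial, the factor (x + 1)^3 tells us the largest block for λ = -1 has size 3.
Step 3 — with total size 3, 1 blocks, and largest block 3, the block sizes (in nonincreasing order) are [3].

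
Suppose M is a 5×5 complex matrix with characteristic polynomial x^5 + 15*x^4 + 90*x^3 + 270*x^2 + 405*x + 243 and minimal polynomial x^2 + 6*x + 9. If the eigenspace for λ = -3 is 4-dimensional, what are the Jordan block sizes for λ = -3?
Block sizes for λ = -3: [2, 1, 1, 1]

Step 1 — from the characteristic polynomial, algebraic multiplicity of λ = -3 is 5. From dim ker(M − (-3)·I) = 4, there are exactly 4 Jordan blocks for λ = -3.
Step 2 — from the minimal polynomial, the factor (x + 3)^2 tells us the largest block for λ = -3 has size 2.
Step 3 — with total size 5, 4 blocks, and largest block 2, the block sizes (in nonincreasing order) are [2, 1, 1, 1].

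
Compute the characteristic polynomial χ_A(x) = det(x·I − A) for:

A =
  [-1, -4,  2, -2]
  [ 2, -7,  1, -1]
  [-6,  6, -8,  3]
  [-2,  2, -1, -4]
x^4 + 20*x^3 + 150*x^2 + 500*x + 625

Expanding det(x·I − A) (e.g. by cofactor expansion or by noting that A is similar to its Jordan form J, which has the same characteristic polynomial as A) gives
  χ_A(x) = x^4 + 20*x^3 + 150*x^2 + 500*x + 625
which factors as (x + 5)^4. The eigenvalues (with algebraic multiplicities) are λ = -5 with multiplicity 4.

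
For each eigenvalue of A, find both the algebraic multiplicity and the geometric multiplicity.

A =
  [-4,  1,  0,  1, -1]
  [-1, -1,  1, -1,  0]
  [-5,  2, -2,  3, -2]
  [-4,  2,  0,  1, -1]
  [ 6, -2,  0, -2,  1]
λ = -1: alg = 5, geom = 2

Step 1 — factor the characteristic polynomial to read off the algebraic multiplicities:
  χ_A(x) = (x + 1)^5

Step 2 — compute geometric multiplicities via the rank-nullity identity g(λ) = n − rank(A − λI):
  rank(A − (-1)·I) = 3, so dim ker(A − (-1)·I) = n − 3 = 2

Summary:
  λ = -1: algebraic multiplicity = 5, geometric multiplicity = 2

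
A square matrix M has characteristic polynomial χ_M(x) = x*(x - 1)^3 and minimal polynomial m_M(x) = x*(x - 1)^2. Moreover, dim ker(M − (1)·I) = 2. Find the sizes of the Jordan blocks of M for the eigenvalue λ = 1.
Block sizes for λ = 1: [2, 1]

Step 1 — from the characteristic polynomial, algebraic multiplicity of λ = 1 is 3. From dim ker(M − (1)·I) = 2, there are exactly 2 Jordan blocks for λ = 1.
Step 2 — from the minimal polynomial, the factor (x − 1)^2 tells us the largest block for λ = 1 has size 2.
Step 3 — with total size 3, 2 blocks, and largest block 2, the block sizes (in nonincreasing order) are [2, 1].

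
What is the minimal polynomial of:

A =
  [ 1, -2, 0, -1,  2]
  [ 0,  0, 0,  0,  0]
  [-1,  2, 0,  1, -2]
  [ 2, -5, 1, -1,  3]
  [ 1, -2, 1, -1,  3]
x^4 - 3*x^3 + 3*x^2 - x

The characteristic polynomial is χ_A(x) = x^2*(x - 1)^3, so the eigenvalues are known. The minimal polynomial is
  m_A(x) = Π_λ (x − λ)^{k_λ}
where k_λ is the size of the *largest* Jordan block for λ (equivalently, the smallest k with (A − λI)^k v = 0 for every generalised eigenvector v of λ).

  λ = 0: largest Jordan block has size 1, contributing (x − 0)
  λ = 1: largest Jordan block has size 3, contributing (x − 1)^3

So m_A(x) = x*(x - 1)^3 = x^4 - 3*x^3 + 3*x^2 - x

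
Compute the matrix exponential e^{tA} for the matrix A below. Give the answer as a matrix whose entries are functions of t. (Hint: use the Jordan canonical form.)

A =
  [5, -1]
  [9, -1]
e^{tA} =
  [3*t*exp(2*t) + exp(2*t), -t*exp(2*t)]
  [9*t*exp(2*t), -3*t*exp(2*t) + exp(2*t)]

Strategy: write A = P · J · P⁻¹ where J is a Jordan canonical form, so e^{tA} = P · e^{tJ} · P⁻¹, and e^{tJ} can be computed block-by-block.

A has Jordan form
J =
  [2, 1]
  [0, 2]
(up to reordering of blocks).

Per-block formulas:
  For a 2×2 Jordan block J_2(2): exp(t · J_2(2)) = e^(2t)·(I + t·N), where N is the 2×2 nilpotent shift.

After assembling e^{tJ} and conjugating by P, we get:

e^{tA} =
  [3*t*exp(2*t) + exp(2*t), -t*exp(2*t)]
  [9*t*exp(2*t), -3*t*exp(2*t) + exp(2*t)]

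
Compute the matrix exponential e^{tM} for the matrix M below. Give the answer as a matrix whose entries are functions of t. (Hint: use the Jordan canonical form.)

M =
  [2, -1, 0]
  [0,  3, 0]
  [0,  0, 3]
e^{tM} =
  [exp(2*t), -exp(3*t) + exp(2*t), 0]
  [0, exp(3*t), 0]
  [0, 0, exp(3*t)]

Strategy: write M = P · J · P⁻¹ where J is a Jordan canonical form, so e^{tM} = P · e^{tJ} · P⁻¹, and e^{tJ} can be computed block-by-block.

M has Jordan form
J =
  [2, 0, 0]
  [0, 3, 0]
  [0, 0, 3]
(up to reordering of blocks).

Per-block formulas:
  For a 1×1 block at λ = 3: exp(t · [3]) = [e^(3t)].
  For a 1×1 block at λ = 2: exp(t · [2]) = [e^(2t)].

After assembling e^{tJ} and conjugating by P, we get:

e^{tM} =
  [exp(2*t), -exp(3*t) + exp(2*t), 0]
  [0, exp(3*t), 0]
  [0, 0, exp(3*t)]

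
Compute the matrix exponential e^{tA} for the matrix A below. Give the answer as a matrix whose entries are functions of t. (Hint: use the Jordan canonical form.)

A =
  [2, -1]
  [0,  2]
e^{tA} =
  [exp(2*t), -t*exp(2*t)]
  [0, exp(2*t)]

Strategy: write A = P · J · P⁻¹ where J is a Jordan canonical form, so e^{tA} = P · e^{tJ} · P⁻¹, and e^{tJ} can be computed block-by-block.

A has Jordan form
J =
  [2, 1]
  [0, 2]
(up to reordering of blocks).

Per-block formulas:
  For a 2×2 Jordan block J_2(2): exp(t · J_2(2)) = e^(2t)·(I + t·N), where N is the 2×2 nilpotent shift.

After assembling e^{tJ} and conjugating by P, we get:

e^{tA} =
  [exp(2*t), -t*exp(2*t)]
  [0, exp(2*t)]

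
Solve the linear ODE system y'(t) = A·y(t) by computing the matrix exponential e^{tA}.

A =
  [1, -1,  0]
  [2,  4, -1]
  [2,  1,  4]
e^{tA} =
  [t^2*exp(3*t) - 2*t*exp(3*t) + exp(3*t), t^2*exp(3*t)/2 - t*exp(3*t), t^2*exp(3*t)/2]
  [-2*t^2*exp(3*t) + 2*t*exp(3*t), -t^2*exp(3*t) + t*exp(3*t) + exp(3*t), -t^2*exp(3*t) - t*exp(3*t)]
  [2*t*exp(3*t), t*exp(3*t), t*exp(3*t) + exp(3*t)]

Strategy: write A = P · J · P⁻¹ where J is a Jordan canonical form, so e^{tA} = P · e^{tJ} · P⁻¹, and e^{tJ} can be computed block-by-block.

A has Jordan form
J =
  [3, 1, 0]
  [0, 3, 1]
  [0, 0, 3]
(up to reordering of blocks).

Per-block formulas:
  For a 3×3 Jordan block J_3(3): exp(t · J_3(3)) = e^(3t)·(I + t·N + (t^2/2)·N^2), where N is the 3×3 nilpotent shift.

After assembling e^{tJ} and conjugating by P, we get:

e^{tA} =
  [t^2*exp(3*t) - 2*t*exp(3*t) + exp(3*t), t^2*exp(3*t)/2 - t*exp(3*t), t^2*exp(3*t)/2]
  [-2*t^2*exp(3*t) + 2*t*exp(3*t), -t^2*exp(3*t) + t*exp(3*t) + exp(3*t), -t^2*exp(3*t) - t*exp(3*t)]
  [2*t*exp(3*t), t*exp(3*t), t*exp(3*t) + exp(3*t)]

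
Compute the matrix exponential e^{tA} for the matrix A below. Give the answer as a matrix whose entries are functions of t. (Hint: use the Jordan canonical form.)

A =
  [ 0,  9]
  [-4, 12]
e^{tA} =
  [-6*t*exp(6*t) + exp(6*t), 9*t*exp(6*t)]
  [-4*t*exp(6*t), 6*t*exp(6*t) + exp(6*t)]

Strategy: write A = P · J · P⁻¹ where J is a Jordan canonical form, so e^{tA} = P · e^{tJ} · P⁻¹, and e^{tJ} can be computed block-by-block.

A has Jordan form
J =
  [6, 1]
  [0, 6]
(up to reordering of blocks).

Per-block formulas:
  For a 2×2 Jordan block J_2(6): exp(t · J_2(6)) = e^(6t)·(I + t·N), where N is the 2×2 nilpotent shift.

After assembling e^{tJ} and conjugating by P, we get:

e^{tA} =
  [-6*t*exp(6*t) + exp(6*t), 9*t*exp(6*t)]
  [-4*t*exp(6*t), 6*t*exp(6*t) + exp(6*t)]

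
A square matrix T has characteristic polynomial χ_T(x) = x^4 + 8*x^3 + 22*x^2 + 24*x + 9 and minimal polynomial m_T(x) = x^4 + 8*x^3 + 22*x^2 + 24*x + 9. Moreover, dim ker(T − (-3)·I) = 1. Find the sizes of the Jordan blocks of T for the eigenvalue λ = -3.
Block sizes for λ = -3: [2]

Step 1 — from the characteristic polynomial, algebraic multiplicity of λ = -3 is 2. From dim ker(T − (-3)·I) = 1, there are exactly 1 Jordan blocks for λ = -3.
Step 2 — from the minimal polynomial, the factor (x + 3)^2 tells us the largest block for λ = -3 has size 2.
Step 3 — with total size 2, 1 blocks, and largest block 2, the block sizes (in nonincreasing order) are [2].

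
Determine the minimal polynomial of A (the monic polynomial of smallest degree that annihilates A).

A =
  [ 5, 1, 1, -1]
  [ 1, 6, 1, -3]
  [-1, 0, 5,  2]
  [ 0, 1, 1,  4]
x^3 - 15*x^2 + 75*x - 125

The characteristic polynomial is χ_A(x) = (x - 5)^4, so the eigenvalues are known. The minimal polynomial is
  m_A(x) = Π_λ (x − λ)^{k_λ}
where k_λ is the size of the *largest* Jordan block for λ (equivalently, the smallest k with (A − λI)^k v = 0 for every generalised eigenvector v of λ).

  λ = 5: largest Jordan block has size 3, contributing (x − 5)^3

So m_A(x) = (x - 5)^3 = x^3 - 15*x^2 + 75*x - 125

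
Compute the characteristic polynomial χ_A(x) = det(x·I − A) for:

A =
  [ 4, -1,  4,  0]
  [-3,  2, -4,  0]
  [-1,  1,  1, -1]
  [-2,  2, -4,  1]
x^4 - 8*x^3 + 22*x^2 - 24*x + 9

Expanding det(x·I − A) (e.g. by cofactor expansion or by noting that A is similar to its Jordan form J, which has the same characteristic polynomial as A) gives
  χ_A(x) = x^4 - 8*x^3 + 22*x^2 - 24*x + 9
which factors as (x - 3)^2*(x - 1)^2. The eigenvalues (with algebraic multiplicities) are λ = 1 with multiplicity 2, λ = 3 with multiplicity 2.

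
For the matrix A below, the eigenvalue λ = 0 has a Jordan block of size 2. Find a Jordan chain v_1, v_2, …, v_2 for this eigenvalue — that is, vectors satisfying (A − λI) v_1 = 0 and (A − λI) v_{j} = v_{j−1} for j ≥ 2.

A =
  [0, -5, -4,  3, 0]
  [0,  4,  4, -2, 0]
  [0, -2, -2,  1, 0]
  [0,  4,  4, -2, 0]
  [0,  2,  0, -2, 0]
A Jordan chain for λ = 0 of length 2:
v_1 = (-5, 4, -2, 4, 2)ᵀ
v_2 = (0, 1, 0, 0, 0)ᵀ

Let N = A − (0)·I. We want v_2 with N^2 v_2 = 0 but N^1 v_2 ≠ 0; then v_{j-1} := N · v_j for j = 2, …, 2.

Pick v_2 = (0, 1, 0, 0, 0)ᵀ.
Then v_1 = N · v_2 = (-5, 4, -2, 4, 2)ᵀ.

Sanity check: (A − (0)·I) v_1 = (0, 0, 0, 0, 0)ᵀ = 0. ✓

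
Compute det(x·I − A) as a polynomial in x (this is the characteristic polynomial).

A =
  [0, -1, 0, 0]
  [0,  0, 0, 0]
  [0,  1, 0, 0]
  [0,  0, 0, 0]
x^4

Expanding det(x·I − A) (e.g. by cofactor expansion or by noting that A is similar to its Jordan form J, which has the same characteristic polynomial as A) gives
  χ_A(x) = x^4
which factors as x^4. The eigenvalues (with algebraic multiplicities) are λ = 0 with multiplicity 4.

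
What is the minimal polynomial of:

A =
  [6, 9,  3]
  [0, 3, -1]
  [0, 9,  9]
x^2 - 12*x + 36

The characteristic polynomial is χ_A(x) = (x - 6)^3, so the eigenvalues are known. The minimal polynomial is
  m_A(x) = Π_λ (x − λ)^{k_λ}
where k_λ is the size of the *largest* Jordan block for λ (equivalently, the smallest k with (A − λI)^k v = 0 for every generalised eigenvector v of λ).

  λ = 6: largest Jordan block has size 2, contributing (x − 6)^2

So m_A(x) = (x - 6)^2 = x^2 - 12*x + 36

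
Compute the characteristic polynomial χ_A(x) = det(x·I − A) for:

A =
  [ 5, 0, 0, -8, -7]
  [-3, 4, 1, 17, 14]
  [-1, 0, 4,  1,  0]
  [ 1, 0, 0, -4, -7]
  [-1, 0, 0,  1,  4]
x^5 - 13*x^4 + 48*x^3 + 32*x^2 - 512*x + 768

Expanding det(x·I − A) (e.g. by cofactor expansion or by noting that A is similar to its Jordan form J, which has the same characteristic polynomial as A) gives
  χ_A(x) = x^5 - 13*x^4 + 48*x^3 + 32*x^2 - 512*x + 768
which factors as (x - 4)^4*(x + 3). The eigenvalues (with algebraic multiplicities) are λ = -3 with multiplicity 1, λ = 4 with multiplicity 4.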